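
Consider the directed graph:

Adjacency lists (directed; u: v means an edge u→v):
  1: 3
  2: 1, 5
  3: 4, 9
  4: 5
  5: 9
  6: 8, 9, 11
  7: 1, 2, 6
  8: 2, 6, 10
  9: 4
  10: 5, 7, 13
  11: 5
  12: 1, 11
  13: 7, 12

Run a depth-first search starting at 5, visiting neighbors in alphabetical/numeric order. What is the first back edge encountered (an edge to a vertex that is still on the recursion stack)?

DFS from 5 (visiting neighbors in alphabetical/numeric order); mark gray on enter, black on exit:
5 gray
  9 gray
    4 gray
      4→5: 5 is gray → back edge
First back edge: 4 → 5.

4->5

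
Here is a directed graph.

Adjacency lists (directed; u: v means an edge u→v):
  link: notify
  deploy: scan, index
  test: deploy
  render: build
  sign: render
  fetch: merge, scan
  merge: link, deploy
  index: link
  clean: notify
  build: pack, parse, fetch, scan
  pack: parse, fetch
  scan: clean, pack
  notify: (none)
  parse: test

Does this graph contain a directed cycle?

Yes

DFS with white/gray/black marking, starting from fetch:
fetch gray
  merge gray
    link gray
      notify gray
      notify black
    link black
    deploy gray
      scan gray
        clean gray
          clean→notify: notify black — skip
        clean black
        pack gray
          parse gray
            test gray
              test→deploy: deploy is gray → back edge
Back edge found, so a cycle exists: deploy → scan → pack → parse → test → deploy.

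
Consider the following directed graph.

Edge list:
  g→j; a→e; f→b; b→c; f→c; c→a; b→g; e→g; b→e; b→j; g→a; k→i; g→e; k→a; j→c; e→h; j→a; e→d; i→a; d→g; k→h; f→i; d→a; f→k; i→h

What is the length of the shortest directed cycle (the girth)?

2

For each vertex v, BFS finds the shortest path from v back to v.
The shortest such closed walk is e → g → e, length 2.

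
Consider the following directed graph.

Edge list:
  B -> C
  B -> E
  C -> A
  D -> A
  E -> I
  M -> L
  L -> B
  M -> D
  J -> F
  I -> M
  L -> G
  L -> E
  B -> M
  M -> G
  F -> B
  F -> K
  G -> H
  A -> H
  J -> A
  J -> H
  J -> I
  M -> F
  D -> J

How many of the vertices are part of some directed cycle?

8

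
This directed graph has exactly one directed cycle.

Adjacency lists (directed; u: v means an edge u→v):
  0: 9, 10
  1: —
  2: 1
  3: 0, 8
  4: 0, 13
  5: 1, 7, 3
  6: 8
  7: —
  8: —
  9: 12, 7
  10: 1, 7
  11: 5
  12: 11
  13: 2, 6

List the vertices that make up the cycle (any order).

0, 3, 5, 9, 11, 12

DFS with gray/black marking from 0:
0 gray
  9 gray
    12 gray
      11 gray
        5 gray
          1 gray
          1 black
          7 gray
          7 black
          3 gray
            3→0: 0 is gray → back edge
Back edge closes the cycle 0 → 9 → 12 → 11 → 5 → 3 → 0; its vertices are {0, 3, 5, 9, 11, 12}.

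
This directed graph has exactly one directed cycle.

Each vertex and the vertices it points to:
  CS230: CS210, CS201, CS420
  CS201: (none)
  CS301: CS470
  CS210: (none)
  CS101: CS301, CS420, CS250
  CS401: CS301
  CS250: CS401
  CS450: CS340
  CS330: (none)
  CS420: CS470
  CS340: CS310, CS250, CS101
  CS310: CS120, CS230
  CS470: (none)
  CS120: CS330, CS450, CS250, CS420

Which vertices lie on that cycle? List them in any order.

DFS with gray/black marking from CS340:
CS340 gray
  CS310 gray
    CS120 gray
      CS330 gray
      CS330 black
      CS450 gray
        CS450→CS340: CS340 is gray → back edge
Back edge closes the cycle CS340 → CS310 → CS120 → CS450 → CS340; its vertices are {CS120, CS310, CS340, CS450}.

CS120, CS310, CS340, CS450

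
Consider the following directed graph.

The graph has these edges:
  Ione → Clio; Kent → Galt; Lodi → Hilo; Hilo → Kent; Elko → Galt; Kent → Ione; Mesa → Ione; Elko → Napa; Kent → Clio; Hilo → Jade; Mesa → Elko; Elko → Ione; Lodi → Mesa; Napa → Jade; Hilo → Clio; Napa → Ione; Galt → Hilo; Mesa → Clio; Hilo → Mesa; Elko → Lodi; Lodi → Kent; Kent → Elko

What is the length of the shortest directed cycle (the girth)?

For each vertex v, BFS finds the shortest path from v back to v.
The shortest such closed walk is Kent → Elko → Lodi → Kent, length 3.

3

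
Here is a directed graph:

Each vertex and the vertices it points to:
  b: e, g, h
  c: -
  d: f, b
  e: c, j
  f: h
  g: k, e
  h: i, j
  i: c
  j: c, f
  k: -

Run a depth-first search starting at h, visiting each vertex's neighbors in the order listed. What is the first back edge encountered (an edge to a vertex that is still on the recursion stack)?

f→h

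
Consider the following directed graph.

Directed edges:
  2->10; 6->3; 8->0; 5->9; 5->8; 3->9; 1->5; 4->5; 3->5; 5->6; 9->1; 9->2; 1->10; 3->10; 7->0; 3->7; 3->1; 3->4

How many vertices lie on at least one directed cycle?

6

A vertex is on a directed cycle iff it belongs to a strongly connected component of size ≥ 2 (or has a self-loop).
The vertices on cycles are {1, 3, 4, 5, 6, 9} — 6 in total.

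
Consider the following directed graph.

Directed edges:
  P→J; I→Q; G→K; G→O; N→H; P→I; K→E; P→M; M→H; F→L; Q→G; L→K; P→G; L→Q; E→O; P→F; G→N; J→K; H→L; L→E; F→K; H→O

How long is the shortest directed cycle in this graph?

5

For each vertex v, BFS finds the shortest path from v back to v.
The shortest such closed walk is G → N → H → L → Q → G, length 5.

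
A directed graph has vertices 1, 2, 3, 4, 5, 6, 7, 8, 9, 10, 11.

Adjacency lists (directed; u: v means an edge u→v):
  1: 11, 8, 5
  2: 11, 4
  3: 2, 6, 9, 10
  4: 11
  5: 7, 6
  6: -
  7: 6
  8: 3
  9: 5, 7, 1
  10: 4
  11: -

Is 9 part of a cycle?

Yes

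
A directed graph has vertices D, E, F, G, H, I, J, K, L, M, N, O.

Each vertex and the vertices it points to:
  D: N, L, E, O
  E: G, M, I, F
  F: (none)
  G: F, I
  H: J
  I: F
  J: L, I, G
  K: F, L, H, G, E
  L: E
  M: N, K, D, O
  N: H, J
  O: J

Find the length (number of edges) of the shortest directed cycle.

3

For each vertex v, BFS finds the shortest path from v back to v.
The shortest such closed walk is M → K → E → M, length 3.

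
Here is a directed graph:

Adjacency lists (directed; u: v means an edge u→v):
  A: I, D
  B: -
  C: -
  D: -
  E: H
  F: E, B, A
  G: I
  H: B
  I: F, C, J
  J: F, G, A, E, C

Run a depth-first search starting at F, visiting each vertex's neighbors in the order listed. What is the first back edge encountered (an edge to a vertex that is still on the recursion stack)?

DFS from F (visiting each vertex's neighbors in the order listed); mark gray on enter, black on exit:
F gray
  E gray
    H gray
      B gray
      B black
    H black
  E black
  F→B: B black — skip
  A gray
    I gray
      I→F: F is gray → back edge
First back edge: I → F.

I->F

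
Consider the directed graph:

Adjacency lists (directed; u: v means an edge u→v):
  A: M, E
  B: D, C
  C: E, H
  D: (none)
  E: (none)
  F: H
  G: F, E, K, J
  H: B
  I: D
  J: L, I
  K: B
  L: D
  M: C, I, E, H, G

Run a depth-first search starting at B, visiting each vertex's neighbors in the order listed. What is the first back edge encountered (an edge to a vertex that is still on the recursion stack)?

DFS from B (visiting each vertex's neighbors in the order listed); mark gray on enter, black on exit:
B gray
  D gray
  D black
  C gray
    E gray
    E black
    H gray
      H→B: B is gray → back edge
First back edge: H → B.

H→B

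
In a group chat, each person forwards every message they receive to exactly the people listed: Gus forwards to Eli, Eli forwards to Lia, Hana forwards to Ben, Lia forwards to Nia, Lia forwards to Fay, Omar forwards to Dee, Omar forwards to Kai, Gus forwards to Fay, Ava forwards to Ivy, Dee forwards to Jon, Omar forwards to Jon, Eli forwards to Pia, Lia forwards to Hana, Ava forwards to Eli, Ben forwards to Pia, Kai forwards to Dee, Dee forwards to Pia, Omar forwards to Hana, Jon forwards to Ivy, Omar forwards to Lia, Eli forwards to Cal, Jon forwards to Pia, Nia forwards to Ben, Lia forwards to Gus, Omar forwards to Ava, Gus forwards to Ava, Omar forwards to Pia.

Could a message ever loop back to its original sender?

Yes

DFS with white/gray/black marking, starting from Cal:
Cal gray
Cal black
Pia gray
Pia black
Fay gray
Fay black
Ivy gray
Ivy black
Gus gray
  Eli gray
    Eli→Cal: Cal black — skip
    Lia gray
      Nia gray
        Ben gray
          Ben→Pia: Pia black — skip
        Ben black
      Nia black
      Hana gray
        Hana→Ben: Ben black — skip
      Hana black
      Lia→Fay: Fay black — skip
      Lia→Gus: Gus is gray → back edge
Back edge found, so a cycle exists: Gus → Eli → Lia → Gus.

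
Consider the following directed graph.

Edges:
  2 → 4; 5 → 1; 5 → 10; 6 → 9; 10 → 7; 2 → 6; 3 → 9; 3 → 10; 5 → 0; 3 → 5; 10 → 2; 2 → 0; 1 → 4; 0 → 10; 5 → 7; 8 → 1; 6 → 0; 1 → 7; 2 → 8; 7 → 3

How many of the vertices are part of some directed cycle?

9

A vertex is on a directed cycle iff it belongs to a strongly connected component of size ≥ 2 (or has a self-loop).
The vertices on cycles are {0, 1, 2, 3, 5, 6, 7, 8, 10} — 9 in total.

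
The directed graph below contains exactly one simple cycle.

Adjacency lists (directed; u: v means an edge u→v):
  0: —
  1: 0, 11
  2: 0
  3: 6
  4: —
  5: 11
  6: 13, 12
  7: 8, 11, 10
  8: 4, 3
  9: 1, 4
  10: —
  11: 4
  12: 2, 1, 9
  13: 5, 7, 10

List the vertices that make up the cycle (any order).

3, 6, 7, 8, 13

DFS with gray/black marking from 6:
6 gray
  13 gray
    5 gray
      11 gray
        4 gray
        4 black
      11 black
    5 black
    7 gray
      8 gray
        8→4: 4 black — skip
        3 gray
          3→6: 6 is gray → back edge
Back edge closes the cycle 6 → 13 → 7 → 8 → 3 → 6; its vertices are {3, 6, 7, 8, 13}.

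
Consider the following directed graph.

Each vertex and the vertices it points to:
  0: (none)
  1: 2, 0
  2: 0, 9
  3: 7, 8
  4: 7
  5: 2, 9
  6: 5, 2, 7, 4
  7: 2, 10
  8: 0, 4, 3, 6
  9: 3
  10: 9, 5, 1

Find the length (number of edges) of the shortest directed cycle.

2

For each vertex v, BFS finds the shortest path from v back to v.
The shortest such closed walk is 8 → 3 → 8, length 2.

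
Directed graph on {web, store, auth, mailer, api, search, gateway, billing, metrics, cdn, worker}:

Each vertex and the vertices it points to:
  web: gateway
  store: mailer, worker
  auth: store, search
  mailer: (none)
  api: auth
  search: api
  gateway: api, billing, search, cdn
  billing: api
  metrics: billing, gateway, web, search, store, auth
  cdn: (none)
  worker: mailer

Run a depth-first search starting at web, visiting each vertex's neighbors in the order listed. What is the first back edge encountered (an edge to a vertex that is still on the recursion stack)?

search->api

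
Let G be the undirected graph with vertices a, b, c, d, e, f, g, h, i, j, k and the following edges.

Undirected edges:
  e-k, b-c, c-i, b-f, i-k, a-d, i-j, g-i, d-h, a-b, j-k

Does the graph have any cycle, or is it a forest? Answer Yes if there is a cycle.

Yes

DFS, tracking each vertex's parent; an edge to a visited non-parent vertex closes a cycle.
Start from h:
visit h (parent –)
  visit d (parent h)
    d–h: parent, skip
    visit a (parent d)
      a–d: parent, skip
      visit b (parent a)
        visit f (parent b)
          f–b: parent, skip
        b–a: parent, skip
        visit c (parent b)
          visit i (parent c)
            i–c: parent, skip
            visit k (parent i)
              k–i: parent, skip
              visit j (parent k)
                j–k: parent, skip
                j–i: i visited and ≠ parent → cycle
Cycle: i – k – j – i.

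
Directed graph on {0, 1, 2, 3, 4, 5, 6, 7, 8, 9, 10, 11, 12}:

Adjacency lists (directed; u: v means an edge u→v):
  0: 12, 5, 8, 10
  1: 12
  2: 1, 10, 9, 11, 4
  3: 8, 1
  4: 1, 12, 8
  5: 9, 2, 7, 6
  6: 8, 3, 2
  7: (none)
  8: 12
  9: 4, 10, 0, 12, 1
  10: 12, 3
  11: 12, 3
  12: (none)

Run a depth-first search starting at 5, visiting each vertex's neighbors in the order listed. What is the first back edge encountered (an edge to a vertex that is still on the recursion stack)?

DFS from 5 (visiting each vertex's neighbors in the order listed); mark gray on enter, black on exit:
5 gray
  9 gray
    4 gray
      1 gray
        12 gray
        12 black
      1 black
      4→12: 12 black — skip
      8 gray
        8→12: 12 black — skip
      8 black
    4 black
    10 gray
      10→12: 12 black — skip
      3 gray
        3→8: 8 black — skip
        3→1: 1 black — skip
      3 black
    10 black
    0 gray
      0→12: 12 black — skip
      0→5: 5 is gray → back edge
First back edge: 0 → 5.

0->5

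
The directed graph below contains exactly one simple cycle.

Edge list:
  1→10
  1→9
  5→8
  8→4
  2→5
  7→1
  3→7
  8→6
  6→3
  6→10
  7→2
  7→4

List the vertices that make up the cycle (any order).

DFS with gray/black marking from 7:
7 gray
  1 gray
    9 gray
    9 black
    10 gray
    10 black
  1 black
  4 gray
  4 black
  2 gray
    5 gray
      8 gray
        6 gray
          3 gray
            3→7: 7 is gray → back edge
Back edge closes the cycle 7 → 2 → 5 → 8 → 6 → 3 → 7; its vertices are {2, 3, 5, 6, 7, 8}.

2, 3, 5, 6, 7, 8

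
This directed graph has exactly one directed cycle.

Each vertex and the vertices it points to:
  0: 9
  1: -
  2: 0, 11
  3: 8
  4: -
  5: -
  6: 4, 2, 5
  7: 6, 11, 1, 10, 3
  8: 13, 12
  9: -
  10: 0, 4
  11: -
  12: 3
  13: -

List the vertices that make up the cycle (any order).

DFS with gray/black marking from 3:
3 gray
  8 gray
    13 gray
    13 black
    12 gray
      12→3: 3 is gray → back edge
Back edge closes the cycle 3 → 8 → 12 → 3; its vertices are {3, 8, 12}.

3, 8, 12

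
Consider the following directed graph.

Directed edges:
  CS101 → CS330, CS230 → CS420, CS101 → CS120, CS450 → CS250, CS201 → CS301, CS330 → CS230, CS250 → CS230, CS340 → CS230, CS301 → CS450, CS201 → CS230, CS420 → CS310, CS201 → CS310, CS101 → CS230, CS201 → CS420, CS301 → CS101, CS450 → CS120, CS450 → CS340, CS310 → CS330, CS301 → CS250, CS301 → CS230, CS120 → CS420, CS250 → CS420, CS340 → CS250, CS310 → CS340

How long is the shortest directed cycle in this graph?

4

For each vertex v, BFS finds the shortest path from v back to v.
The shortest such closed walk is CS310 → CS330 → CS230 → CS420 → CS310, length 4.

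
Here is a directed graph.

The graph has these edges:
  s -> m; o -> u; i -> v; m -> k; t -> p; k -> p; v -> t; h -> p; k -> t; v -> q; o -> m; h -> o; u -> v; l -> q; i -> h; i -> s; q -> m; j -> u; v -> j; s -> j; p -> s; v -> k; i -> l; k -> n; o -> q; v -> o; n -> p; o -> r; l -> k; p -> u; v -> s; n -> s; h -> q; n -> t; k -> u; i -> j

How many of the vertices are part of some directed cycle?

A vertex is on a directed cycle iff it belongs to a strongly connected component of size ≥ 2 (or has a self-loop).
The vertices on cycles are {j, k, m, n, o, p, q, s, t, u, v} — 11 in total.

11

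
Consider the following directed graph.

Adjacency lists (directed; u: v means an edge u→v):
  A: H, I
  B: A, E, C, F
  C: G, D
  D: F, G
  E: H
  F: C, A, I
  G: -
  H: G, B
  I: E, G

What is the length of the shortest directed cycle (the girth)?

For each vertex v, BFS finds the shortest path from v back to v.
The shortest such closed walk is B → E → H → B, length 3.

3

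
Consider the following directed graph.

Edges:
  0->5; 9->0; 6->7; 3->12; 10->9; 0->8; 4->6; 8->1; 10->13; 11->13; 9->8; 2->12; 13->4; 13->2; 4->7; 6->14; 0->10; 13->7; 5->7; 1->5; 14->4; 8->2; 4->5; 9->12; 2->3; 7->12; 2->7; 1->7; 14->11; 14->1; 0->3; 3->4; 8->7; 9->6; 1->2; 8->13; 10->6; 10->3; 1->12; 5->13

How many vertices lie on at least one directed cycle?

A vertex is on a directed cycle iff it belongs to a strongly connected component of size ≥ 2 (or has a self-loop).
The vertices on cycles are {0, 1, 2, 3, 4, 5, 6, 9, 10, 11, 13, 14} — 12 in total.

12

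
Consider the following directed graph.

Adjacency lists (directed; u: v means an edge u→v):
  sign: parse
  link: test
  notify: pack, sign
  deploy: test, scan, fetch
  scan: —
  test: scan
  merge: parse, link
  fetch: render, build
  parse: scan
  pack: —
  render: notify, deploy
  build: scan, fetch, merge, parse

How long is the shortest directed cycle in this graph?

2

For each vertex v, BFS finds the shortest path from v back to v.
The shortest such closed walk is fetch → build → fetch, length 2.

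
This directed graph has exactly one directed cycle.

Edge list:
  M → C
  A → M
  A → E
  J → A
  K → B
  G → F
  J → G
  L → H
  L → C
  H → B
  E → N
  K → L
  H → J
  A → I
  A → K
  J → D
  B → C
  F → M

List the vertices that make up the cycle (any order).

A, H, J, K, L

DFS with gray/black marking from J:
J gray
  G gray
    F gray
      M gray
        C gray
        C black
      M black
    F black
  G black
  A gray
    K gray
      B gray
        B→C: C black — skip
      B black
      L gray
        H gray
          H→B: B black — skip
          H→J: J is gray → back edge
Back edge closes the cycle J → A → K → L → H → J; its vertices are {A, H, J, K, L}.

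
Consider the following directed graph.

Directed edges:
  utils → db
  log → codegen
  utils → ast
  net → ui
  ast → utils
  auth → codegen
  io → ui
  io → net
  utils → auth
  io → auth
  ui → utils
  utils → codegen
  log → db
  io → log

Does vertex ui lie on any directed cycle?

No

ui lies on a cycle iff there is a path from ui back to itself.
Exploring from ui, it never reaches itself; equivalently, its strongly connected component is a singleton.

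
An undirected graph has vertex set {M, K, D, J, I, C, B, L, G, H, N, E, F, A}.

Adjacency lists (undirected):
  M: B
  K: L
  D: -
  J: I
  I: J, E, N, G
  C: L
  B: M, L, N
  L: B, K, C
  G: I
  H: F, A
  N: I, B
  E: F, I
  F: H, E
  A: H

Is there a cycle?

DFS, tracking each vertex's parent; an edge to a visited non-parent vertex closes a cycle.
Start from M:
visit M (parent –)
  visit B (parent M)
    B–M: parent, skip
    visit L (parent B)
      L–B: parent, skip
      visit K (parent L)
        K–L: parent, skip
      visit C (parent L)
        C–L: parent, skip
    visit N (parent B)
      visit I (parent N)
        visit J (parent I)
          J–I: parent, skip
        visit E (parent I)
          visit F (parent E)
            visit H (parent F)
              H–F: parent, skip
              visit A (parent H)
                A–H: parent, skip
            F–E: parent, skip
          E–I: parent, skip
        I–N: parent, skip
        visit G (parent I)
          G–I: parent, skip
      N–B: parent, skip
visit D (parent –)
No non-parent visited neighbor found — the graph is a forest.

No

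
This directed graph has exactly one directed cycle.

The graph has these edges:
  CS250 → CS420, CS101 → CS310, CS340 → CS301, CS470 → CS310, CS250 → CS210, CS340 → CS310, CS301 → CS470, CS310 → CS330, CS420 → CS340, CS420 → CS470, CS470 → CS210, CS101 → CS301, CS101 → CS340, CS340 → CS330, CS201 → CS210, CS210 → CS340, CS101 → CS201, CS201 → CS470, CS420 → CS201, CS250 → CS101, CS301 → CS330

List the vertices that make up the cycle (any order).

DFS with gray/black marking from CS301:
CS301 gray
  CS470 gray
    CS310 gray
      CS330 gray
      CS330 black
    CS310 black
    CS210 gray
      CS340 gray
        CS340→CS310: CS310 black — skip
        CS340→CS330: CS330 black — skip
        CS340→CS301: CS301 is gray → back edge
Back edge closes the cycle CS301 → CS470 → CS210 → CS340 → CS301; its vertices are {CS210, CS301, CS340, CS470}.

CS210, CS301, CS340, CS470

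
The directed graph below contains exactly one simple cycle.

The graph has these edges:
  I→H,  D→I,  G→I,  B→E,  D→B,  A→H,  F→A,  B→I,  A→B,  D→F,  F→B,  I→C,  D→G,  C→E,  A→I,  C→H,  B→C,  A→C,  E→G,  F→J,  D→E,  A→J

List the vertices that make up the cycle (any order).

C, E, G, I

DFS with gray/black marking from G:
G gray
  I gray
    H gray
    H black
    C gray
      C→H: H black — skip
      E gray
        E→G: G is gray → back edge
Back edge closes the cycle G → I → C → E → G; its vertices are {C, E, G, I}.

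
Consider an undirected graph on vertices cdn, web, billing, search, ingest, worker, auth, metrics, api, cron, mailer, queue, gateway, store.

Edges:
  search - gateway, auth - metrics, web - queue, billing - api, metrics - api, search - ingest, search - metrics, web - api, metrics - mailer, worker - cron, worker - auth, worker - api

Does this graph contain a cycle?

DFS, tracking each vertex's parent; an edge to a visited non-parent vertex closes a cycle.
Start from worker:
visit worker (parent –)
  visit auth (parent worker)
    auth–worker: parent, skip
    visit metrics (parent auth)
      visit api (parent metrics)
        api–metrics: parent, skip
        visit web (parent api)
          visit queue (parent web)
            queue–web: parent, skip
          web–api: parent, skip
        api–worker: worker visited and ≠ parent → cycle
Cycle: worker – auth – metrics – api – worker.

Yes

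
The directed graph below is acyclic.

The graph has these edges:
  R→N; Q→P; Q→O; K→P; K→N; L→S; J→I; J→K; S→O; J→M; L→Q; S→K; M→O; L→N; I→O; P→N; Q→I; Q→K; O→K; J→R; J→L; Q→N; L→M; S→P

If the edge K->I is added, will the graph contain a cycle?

Yes

Adding K→I creates a cycle iff I can already reach K.
Path from I: I → O → K.
So I → … → K → I is a cycle.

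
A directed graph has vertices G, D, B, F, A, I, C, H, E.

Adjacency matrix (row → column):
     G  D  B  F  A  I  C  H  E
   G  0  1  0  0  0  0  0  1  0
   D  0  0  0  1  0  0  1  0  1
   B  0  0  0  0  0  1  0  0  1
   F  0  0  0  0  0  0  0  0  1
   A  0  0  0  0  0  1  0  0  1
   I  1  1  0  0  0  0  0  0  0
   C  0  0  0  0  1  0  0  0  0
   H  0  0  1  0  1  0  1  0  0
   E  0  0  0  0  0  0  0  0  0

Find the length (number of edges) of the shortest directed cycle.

4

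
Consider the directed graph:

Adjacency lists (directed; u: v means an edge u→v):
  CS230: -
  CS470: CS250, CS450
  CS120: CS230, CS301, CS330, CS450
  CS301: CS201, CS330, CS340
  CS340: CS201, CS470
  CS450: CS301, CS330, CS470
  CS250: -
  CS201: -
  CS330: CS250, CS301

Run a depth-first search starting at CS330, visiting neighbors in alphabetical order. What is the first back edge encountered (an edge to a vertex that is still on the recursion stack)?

CS301→CS330

DFS from CS330 (visiting neighbors in alphabetical order); mark gray on enter, black on exit:
CS330 gray
  CS250 gray
  CS250 black
  CS301 gray
    CS201 gray
    CS201 black
    CS301→CS330: CS330 is gray → back edge
First back edge: CS301 → CS330.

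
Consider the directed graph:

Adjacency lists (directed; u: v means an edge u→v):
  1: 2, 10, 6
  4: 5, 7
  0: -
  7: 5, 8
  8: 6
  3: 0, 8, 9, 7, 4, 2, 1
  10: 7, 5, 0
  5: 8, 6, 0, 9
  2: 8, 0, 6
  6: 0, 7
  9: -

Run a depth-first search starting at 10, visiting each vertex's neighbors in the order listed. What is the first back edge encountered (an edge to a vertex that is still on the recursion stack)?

DFS from 10 (visiting each vertex's neighbors in the order listed); mark gray on enter, black on exit:
10 gray
  7 gray
    5 gray
      8 gray
        6 gray
          0 gray
          0 black
          6→7: 7 is gray → back edge
First back edge: 6 → 7.

6->7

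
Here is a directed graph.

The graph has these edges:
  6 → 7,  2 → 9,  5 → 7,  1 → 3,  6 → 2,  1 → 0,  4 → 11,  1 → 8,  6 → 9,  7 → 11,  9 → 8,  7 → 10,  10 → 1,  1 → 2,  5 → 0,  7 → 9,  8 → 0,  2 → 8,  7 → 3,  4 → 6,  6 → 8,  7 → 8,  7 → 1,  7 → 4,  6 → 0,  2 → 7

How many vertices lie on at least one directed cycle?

6

A vertex is on a directed cycle iff it belongs to a strongly connected component of size ≥ 2 (or has a self-loop).
The vertices on cycles are {1, 2, 4, 6, 7, 10} — 6 in total.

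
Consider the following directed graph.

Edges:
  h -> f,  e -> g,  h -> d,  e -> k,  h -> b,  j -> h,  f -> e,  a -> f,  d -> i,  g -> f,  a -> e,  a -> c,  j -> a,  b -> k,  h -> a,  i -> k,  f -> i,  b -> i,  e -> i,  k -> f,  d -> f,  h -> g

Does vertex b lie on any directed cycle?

b lies on a cycle iff there is a path from b back to itself.
Exploring from b, it never reaches itself; equivalently, its strongly connected component is a singleton.

No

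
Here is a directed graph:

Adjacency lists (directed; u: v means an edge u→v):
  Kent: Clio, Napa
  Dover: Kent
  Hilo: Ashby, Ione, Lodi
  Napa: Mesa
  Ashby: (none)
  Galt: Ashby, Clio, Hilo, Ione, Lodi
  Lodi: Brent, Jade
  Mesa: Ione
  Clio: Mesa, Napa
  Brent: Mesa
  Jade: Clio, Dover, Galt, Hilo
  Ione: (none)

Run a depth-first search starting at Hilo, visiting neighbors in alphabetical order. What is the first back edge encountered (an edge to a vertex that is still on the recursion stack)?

Galt->Hilo

DFS from Hilo (visiting neighbors in alphabetical order); mark gray on enter, black on exit:
Hilo gray
  Ashby gray
  Ashby black
  Ione gray
  Ione black
  Lodi gray
    Brent gray
      Mesa gray
        Mesa→Ione: Ione black — skip
      Mesa black
    Brent black
    Jade gray
      Clio gray
        Clio→Mesa: Mesa black — skip
        Napa gray
          Napa→Mesa: Mesa black — skip
        Napa black
      Clio black
      Dover gray
        Kent gray
          Kent→Clio: Clio black — skip
          Kent→Napa: Napa black — skip
        Kent black
      Dover black
      Galt gray
        Galt→Ashby: Ashby black — skip
        Galt→Clio: Clio black — skip
        Galt→Hilo: Hilo is gray → back edge
First back edge: Galt → Hilo.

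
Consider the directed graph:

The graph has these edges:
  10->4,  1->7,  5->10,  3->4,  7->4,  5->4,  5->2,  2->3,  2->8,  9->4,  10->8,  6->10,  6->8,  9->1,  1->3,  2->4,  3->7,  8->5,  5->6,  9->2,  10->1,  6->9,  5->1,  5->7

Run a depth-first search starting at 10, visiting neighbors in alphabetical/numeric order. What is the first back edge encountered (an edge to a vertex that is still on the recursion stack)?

2→8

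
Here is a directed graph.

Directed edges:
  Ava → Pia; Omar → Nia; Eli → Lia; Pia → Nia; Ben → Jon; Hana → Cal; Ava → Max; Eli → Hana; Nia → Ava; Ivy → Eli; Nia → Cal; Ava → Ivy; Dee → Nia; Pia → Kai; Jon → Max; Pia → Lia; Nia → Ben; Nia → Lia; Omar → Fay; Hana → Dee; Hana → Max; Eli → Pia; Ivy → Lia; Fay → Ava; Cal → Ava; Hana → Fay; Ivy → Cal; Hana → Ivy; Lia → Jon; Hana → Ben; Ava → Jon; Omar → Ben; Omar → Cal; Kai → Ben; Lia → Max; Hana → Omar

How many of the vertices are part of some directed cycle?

A vertex is on a directed cycle iff it belongs to a strongly connected component of size ≥ 2 (or has a self-loop).
The vertices on cycles are {Ava, Cal, Dee, Eli, Fay, Ivy, Nia, Pia, Hana, Omar} — 10 in total.

10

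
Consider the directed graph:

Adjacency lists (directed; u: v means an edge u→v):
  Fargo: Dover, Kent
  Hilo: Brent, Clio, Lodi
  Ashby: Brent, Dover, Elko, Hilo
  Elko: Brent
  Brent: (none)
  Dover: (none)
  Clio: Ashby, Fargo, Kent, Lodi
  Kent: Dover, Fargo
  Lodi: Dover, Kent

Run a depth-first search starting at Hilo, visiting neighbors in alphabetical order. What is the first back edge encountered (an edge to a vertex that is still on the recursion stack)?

Ashby->Hilo

DFS from Hilo (visiting neighbors in alphabetical order); mark gray on enter, black on exit:
Hilo gray
  Brent gray
  Brent black
  Clio gray
    Ashby gray
      Ashby→Brent: Brent black — skip
      Dover gray
      Dover black
      Elko gray
        Elko→Brent: Brent black — skip
      Elko black
      Ashby→Hilo: Hilo is gray → back edge
First back edge: Ashby → Hilo.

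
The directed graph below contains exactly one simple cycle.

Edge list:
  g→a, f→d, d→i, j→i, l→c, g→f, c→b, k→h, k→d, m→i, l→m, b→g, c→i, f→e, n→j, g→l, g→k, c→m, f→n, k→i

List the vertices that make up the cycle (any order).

DFS with gray/black marking from b:
b gray
  g gray
    f gray
      e gray
      e black
      d gray
        i gray
        i black
      d black
      n gray
        j gray
          j→i: i black — skip
        j black
      n black
    f black
    a gray
    a black
    l gray
      m gray
        m→i: i black — skip
      m black
      c gray
        c→b: b is gray → back edge
Back edge closes the cycle b → g → l → c → b; its vertices are {b, c, g, l}.

b, c, g, l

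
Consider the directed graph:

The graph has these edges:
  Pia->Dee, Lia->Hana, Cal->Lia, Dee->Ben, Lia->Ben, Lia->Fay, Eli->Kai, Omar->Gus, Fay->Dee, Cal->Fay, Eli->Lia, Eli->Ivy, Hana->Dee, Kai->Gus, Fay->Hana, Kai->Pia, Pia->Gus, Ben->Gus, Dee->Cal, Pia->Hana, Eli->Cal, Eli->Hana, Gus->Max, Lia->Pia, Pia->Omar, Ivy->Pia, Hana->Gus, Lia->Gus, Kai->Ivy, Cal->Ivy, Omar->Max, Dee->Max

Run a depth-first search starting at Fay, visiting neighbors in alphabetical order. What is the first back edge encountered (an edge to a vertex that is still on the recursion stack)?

Cal→Fay

DFS from Fay (visiting neighbors in alphabetical order); mark gray on enter, black on exit:
Fay gray
  Dee gray
    Ben gray
      Gus gray
        Max gray
        Max black
      Gus black
    Ben black
    Cal gray
      Cal→Fay: Fay is gray → back edge
First back edge: Cal → Fay.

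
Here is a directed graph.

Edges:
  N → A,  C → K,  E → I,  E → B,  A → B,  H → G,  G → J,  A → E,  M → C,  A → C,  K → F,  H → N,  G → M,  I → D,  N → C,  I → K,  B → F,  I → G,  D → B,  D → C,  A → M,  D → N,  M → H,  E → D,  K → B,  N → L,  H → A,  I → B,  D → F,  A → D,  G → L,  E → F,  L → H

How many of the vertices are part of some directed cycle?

9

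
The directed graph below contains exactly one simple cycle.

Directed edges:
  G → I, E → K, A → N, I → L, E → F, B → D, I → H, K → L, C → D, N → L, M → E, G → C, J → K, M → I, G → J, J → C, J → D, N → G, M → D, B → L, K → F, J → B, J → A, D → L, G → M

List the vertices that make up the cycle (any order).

DFS with gray/black marking from G:
G gray
  C gray
    D gray
      L gray
      L black
    D black
  C black
  J gray
    J→D: D black — skip
    A gray
      N gray
        N→L: L black — skip
        N→G: G is gray → back edge
Back edge closes the cycle G → J → A → N → G; its vertices are {A, G, J, N}.

A, G, J, N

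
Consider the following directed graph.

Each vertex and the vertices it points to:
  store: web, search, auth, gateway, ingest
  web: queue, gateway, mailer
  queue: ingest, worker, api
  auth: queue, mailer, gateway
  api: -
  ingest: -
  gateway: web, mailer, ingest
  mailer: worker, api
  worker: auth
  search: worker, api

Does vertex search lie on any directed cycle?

search lies on a cycle iff there is a path from search back to itself.
Exploring from search, it never reaches itself; equivalently, its strongly connected component is a singleton.

No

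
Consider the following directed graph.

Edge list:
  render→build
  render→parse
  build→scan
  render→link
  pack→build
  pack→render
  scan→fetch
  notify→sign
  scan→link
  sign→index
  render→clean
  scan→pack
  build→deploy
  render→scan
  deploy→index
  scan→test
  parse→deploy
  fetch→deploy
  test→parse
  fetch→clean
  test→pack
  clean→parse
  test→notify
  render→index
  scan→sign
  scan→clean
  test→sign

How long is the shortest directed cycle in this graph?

For each vertex v, BFS finds the shortest path from v back to v.
The shortest such closed walk is render → scan → pack → render, length 3.

3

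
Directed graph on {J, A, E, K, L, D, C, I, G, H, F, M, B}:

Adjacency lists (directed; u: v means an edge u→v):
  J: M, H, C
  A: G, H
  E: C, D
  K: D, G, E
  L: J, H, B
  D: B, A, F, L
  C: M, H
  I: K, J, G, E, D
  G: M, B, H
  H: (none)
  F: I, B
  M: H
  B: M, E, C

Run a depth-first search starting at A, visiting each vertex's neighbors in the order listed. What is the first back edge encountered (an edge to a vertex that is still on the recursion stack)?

DFS from A (visiting each vertex's neighbors in the order listed); mark gray on enter, black on exit:
A gray
  G gray
    M gray
      H gray
      H black
    M black
    B gray
      B→M: M black — skip
      E gray
        C gray
          C→M: M black — skip
          C→H: H black — skip
        C black
        D gray
          D→B: B is gray → back edge
First back edge: D → B.

D→B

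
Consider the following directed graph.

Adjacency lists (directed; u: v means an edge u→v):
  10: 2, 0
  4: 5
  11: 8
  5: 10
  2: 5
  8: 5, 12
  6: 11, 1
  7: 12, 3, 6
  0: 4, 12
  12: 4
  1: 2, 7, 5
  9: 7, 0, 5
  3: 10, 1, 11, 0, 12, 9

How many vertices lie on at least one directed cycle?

A vertex is on a directed cycle iff it belongs to a strongly connected component of size ≥ 2 (or has a self-loop).
The vertices on cycles are {0, 1, 2, 3, 4, 5, 6, 7, 9, 10, 12} — 11 in total.

11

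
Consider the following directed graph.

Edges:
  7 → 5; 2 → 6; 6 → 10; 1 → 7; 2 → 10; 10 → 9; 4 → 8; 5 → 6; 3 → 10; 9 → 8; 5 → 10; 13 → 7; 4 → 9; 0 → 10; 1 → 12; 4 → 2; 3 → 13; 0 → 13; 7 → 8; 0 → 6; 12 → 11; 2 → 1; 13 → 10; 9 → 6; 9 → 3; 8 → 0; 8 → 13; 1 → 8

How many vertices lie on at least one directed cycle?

A vertex is on a directed cycle iff it belongs to a strongly connected component of size ≥ 2 (or has a self-loop).
The vertices on cycles are {0, 3, 5, 6, 7, 8, 9, 10, 13} — 9 in total.

9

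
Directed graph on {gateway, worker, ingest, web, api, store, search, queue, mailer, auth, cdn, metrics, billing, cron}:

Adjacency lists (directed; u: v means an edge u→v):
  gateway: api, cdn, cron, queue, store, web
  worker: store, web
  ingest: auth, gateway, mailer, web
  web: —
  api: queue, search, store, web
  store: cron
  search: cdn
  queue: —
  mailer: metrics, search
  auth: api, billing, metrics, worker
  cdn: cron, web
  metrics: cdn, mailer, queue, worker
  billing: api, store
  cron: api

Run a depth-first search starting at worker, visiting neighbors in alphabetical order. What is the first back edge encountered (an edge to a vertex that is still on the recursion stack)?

cdn→cron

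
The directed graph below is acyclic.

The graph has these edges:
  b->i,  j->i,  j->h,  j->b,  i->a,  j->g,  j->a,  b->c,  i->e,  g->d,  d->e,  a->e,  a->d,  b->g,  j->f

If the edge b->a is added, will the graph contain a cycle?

Adding b→a creates a cycle iff a can already reach b.
Explore from a: no path reaches b. The graph stays acyclic.

No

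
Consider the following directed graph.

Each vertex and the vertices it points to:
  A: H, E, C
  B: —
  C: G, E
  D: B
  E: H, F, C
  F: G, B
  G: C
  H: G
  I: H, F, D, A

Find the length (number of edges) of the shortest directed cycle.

2

For each vertex v, BFS finds the shortest path from v back to v.
The shortest such closed walk is E → C → E, length 2.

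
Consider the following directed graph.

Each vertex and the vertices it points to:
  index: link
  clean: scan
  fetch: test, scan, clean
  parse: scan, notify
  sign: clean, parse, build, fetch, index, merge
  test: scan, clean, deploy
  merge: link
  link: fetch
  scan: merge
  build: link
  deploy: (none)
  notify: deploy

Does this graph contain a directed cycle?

DFS with white/gray/black marking, starting from build:
build gray
  link gray
    fetch gray
      test gray
        scan gray
          merge gray
            merge→link: link is gray → back edge
Back edge found, so a cycle exists: link → fetch → test → scan → merge → link.

Yes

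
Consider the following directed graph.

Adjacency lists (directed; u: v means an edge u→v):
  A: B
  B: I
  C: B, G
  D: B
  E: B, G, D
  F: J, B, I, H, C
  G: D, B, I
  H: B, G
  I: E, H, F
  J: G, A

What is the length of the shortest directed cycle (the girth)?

For each vertex v, BFS finds the shortest path from v back to v.
The shortest such closed walk is F → I → F, length 2.

2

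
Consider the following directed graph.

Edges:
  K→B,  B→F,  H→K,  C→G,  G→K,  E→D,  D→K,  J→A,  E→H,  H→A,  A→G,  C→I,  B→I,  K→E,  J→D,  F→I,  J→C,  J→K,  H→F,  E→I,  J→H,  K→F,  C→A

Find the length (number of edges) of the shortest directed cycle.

For each vertex v, BFS finds the shortest path from v back to v.
The shortest such closed walk is D → K → E → D, length 3.

3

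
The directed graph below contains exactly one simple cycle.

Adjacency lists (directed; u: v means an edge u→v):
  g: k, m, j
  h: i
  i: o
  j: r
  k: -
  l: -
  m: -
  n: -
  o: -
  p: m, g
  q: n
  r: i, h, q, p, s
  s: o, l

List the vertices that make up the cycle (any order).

g, j, p, r

DFS with gray/black marking from r:
r gray
  i gray
    o gray
    o black
  i black
  h gray
    h→i: i black — skip
  h black
  q gray
    n gray
    n black
  q black
  p gray
    m gray
    m black
    g gray
      k gray
      k black
      g→m: m black — skip
      j gray
        j→r: r is gray → back edge
Back edge closes the cycle r → p → g → j → r; its vertices are {g, j, p, r}.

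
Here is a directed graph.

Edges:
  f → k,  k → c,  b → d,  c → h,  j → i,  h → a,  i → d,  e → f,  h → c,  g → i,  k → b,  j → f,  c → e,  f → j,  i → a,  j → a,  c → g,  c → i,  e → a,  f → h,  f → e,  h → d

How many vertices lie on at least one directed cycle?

6

A vertex is on a directed cycle iff it belongs to a strongly connected component of size ≥ 2 (or has a self-loop).
The vertices on cycles are {c, e, f, h, j, k} — 6 in total.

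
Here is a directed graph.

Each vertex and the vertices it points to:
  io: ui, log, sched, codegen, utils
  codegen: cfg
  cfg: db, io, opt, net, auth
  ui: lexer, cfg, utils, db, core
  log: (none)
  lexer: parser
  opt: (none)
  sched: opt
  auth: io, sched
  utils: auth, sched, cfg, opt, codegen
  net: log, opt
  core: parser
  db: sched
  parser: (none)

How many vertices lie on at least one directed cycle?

6

A vertex is on a directed cycle iff it belongs to a strongly connected component of size ≥ 2 (or has a self-loop).
The vertices on cycles are {io, ui, cfg, auth, utils, codegen} — 6 in total.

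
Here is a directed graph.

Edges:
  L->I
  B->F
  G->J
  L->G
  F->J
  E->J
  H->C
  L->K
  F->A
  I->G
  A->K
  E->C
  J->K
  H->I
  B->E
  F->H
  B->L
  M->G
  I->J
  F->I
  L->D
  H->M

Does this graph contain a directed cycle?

No

DFS with white/gray/black marking, starting from D:
D gray
D black
A gray
  K gray
  K black
A black
B gray
  E gray
    J gray
      J→K: K black — skip
    J black
    C gray
    C black
  E black
  F gray
    F→J: J black — skip
    H gray
      H→C: C black — skip
      M gray
        G gray
          G→J: J black — skip
        G black
      M black
      I gray
        I→J: J black — skip
        I→G: G black — skip
      I black
    H black
    F→A: A black — skip
    F→I: I black — skip
  F black
  L gray
    L→I: I black — skip
    L→D: D black — skip
    L→K: K black — skip
    L→G: G black — skip
  L black
B black
Every edge goes to a white or black vertex — no back edge, so the graph is acyclic.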